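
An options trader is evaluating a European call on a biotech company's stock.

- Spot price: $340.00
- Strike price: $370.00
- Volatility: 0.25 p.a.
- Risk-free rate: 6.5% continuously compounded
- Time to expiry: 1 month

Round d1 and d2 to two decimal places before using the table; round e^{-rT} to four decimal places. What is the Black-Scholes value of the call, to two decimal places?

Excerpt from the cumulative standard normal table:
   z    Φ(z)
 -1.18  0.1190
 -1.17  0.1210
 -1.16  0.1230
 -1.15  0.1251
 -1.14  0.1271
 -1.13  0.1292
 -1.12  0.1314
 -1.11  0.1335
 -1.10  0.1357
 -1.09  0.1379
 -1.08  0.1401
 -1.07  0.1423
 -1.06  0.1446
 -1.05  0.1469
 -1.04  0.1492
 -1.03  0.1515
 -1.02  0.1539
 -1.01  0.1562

$1.62

σ√T = 0.25 × 0.2887 = 0.0722
d₁ = [ln(340/370) + (0.065 + 0.25²/2)·0.08333] / 0.0722 = [-0.0846 + 0.0080] / 0.0722 = -1.0605 → -1.06
d₂ = d₁ − σ√T = -1.0605 − 0.0722 = -1.1327 → -1.13
exp(−rT) = exp(−0.065·0.08333) = 0.9946
C = 340·N(-1.06) − 370·0.9946·N(-1.13) = 340·0.1446 − 370·0.9946·0.1292 = 49.1640 − 47.5459 = 1.6181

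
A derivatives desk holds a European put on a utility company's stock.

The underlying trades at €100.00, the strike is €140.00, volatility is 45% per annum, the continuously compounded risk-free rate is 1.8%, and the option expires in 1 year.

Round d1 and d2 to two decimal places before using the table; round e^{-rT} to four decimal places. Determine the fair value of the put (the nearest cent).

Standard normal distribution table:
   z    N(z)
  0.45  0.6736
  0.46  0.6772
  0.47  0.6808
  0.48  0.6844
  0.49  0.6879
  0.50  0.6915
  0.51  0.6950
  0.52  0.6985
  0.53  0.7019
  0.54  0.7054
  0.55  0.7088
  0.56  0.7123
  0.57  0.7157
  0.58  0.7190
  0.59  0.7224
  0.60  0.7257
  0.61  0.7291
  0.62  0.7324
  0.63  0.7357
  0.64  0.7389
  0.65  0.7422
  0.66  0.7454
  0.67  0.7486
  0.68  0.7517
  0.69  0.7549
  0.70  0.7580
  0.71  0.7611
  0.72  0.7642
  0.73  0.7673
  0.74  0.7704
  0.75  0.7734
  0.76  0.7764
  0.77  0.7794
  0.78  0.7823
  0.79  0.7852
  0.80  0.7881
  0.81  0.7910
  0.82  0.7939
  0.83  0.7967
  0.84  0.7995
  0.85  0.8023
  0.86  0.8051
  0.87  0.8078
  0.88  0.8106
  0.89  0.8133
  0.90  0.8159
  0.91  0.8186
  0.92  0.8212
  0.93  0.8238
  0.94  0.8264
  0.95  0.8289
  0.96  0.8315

T = 1;  σ√T = 0.4500
d₁ = [ln(100/140) + (0.018 + ½·0.45²)·1] / (σ√T) = (-0.3365 + 0.1193) / 0.4500 = -0.4827 which rounds to -0.48
d₂ = -0.4827 − 0.4500 = -0.9327 which rounds to -0.93
e^(−rT) = e^(−0.018·1) = 0.9822
N(−d₂) = N(0.93) = 0.8238;  N(−d₁) = N(0.48) = 0.6844
P = 140·0.9822·0.8238 − 100·0.6844 = 113.2791 − 68.4400 = 44.8391

€44.84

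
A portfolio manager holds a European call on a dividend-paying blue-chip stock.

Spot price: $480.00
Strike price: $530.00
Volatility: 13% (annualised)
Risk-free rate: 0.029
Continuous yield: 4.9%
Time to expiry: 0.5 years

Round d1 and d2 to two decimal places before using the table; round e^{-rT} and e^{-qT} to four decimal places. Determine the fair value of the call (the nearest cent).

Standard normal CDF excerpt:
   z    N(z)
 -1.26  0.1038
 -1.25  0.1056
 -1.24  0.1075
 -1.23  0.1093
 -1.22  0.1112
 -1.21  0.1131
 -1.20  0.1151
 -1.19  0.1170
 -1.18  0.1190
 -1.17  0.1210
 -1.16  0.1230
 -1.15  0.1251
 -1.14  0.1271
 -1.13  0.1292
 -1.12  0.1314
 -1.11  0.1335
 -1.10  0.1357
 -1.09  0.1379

$2.44

σ√T = 0.13 × 0.7071 = 0.0919
d₁ = [ln(480/530) + (0.029 − 0.049 + ½·0.13²)·0.5] / (σ√T) = (-0.0991 − 0.0058) / 0.0919 = -1.1408 → -1.14
d₂ = -1.1408 − 0.0919 = -1.2327 → -1.23
exp(−qT) = exp(−0.049·0.5) = 0.9758;  exp(−rT) = exp(−0.029·0.5) = 0.9856
C = 480·0.9758·N(-1.14) − 530·0.9856·N(-1.23) = 480·0.9758·0.1271 − 530·0.9856·0.1093 = 59.5316 − 57.0948 = 2.4368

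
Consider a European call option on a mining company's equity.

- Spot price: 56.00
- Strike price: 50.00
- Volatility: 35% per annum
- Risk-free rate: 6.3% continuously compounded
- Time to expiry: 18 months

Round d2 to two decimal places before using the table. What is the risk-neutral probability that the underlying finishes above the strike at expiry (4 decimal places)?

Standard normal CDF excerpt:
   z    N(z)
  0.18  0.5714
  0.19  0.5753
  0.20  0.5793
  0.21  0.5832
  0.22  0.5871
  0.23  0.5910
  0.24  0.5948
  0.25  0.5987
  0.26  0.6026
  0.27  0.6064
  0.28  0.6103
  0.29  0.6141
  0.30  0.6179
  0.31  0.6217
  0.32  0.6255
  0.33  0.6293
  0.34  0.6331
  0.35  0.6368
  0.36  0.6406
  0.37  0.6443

0.6064

σ√T = 0.35 × 1.2247 = 0.4287
d₁ = [ln(56/50) + (0.063 + 0.35²/2)·1.5] / 0.4287 = [0.1133 + 0.1864] / 0.4287 = 0.6992 which rounds to 0.70
d₂ = d₁ − σ√T = 0.6992 − 0.4287 = 0.2705 which rounds to 0.27
Pr(exercise) under Q = N(d₂) = 0.6064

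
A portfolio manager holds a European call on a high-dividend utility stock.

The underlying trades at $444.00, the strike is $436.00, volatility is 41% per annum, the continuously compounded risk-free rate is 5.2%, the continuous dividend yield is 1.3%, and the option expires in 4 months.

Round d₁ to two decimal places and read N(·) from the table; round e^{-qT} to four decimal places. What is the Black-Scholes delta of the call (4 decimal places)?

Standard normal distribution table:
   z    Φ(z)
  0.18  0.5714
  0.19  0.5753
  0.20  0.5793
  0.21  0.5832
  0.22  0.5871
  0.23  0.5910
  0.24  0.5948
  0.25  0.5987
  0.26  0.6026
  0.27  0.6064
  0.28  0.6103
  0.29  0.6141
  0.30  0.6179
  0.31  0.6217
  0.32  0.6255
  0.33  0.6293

σ√T = 0.41 × 0.5774 = 0.2367
d₁ = [ln(444/436) + (0.052 − 0.013 + ½·0.41²)·0.3333] / (σ√T) = (0.0182 + 0.0410) / 0.2367 = 0.2501 ⇒ 0.25
N(d₁) = N(0.25) = 0.5987
Δ_call = exp(−qT)·N(d₁) = 0.9957·0.5987 = 0.5961

0.5961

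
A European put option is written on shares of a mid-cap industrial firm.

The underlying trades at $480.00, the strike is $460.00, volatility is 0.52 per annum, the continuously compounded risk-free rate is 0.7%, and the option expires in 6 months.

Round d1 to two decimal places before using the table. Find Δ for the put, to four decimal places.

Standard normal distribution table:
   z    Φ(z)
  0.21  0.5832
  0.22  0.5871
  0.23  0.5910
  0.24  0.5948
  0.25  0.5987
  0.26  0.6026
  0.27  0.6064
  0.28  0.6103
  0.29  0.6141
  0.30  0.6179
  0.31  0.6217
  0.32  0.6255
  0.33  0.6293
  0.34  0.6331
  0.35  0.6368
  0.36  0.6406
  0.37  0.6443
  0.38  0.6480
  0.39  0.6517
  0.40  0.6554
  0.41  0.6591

-0.3783

σ√T = 0.52 × 0.7071 = 0.3677
d₁ = [ln(480/460) + (0.007 + 0.52²/2)·0.5] / 0.3677 = [0.0426 + 0.0711] / 0.3677 = 0.3091 which rounds to 0.31
N(d₁) = N(0.31) = 0.6217
Δ_put = N(d₁) − 1 = 0.6217 − 1 = -0.3783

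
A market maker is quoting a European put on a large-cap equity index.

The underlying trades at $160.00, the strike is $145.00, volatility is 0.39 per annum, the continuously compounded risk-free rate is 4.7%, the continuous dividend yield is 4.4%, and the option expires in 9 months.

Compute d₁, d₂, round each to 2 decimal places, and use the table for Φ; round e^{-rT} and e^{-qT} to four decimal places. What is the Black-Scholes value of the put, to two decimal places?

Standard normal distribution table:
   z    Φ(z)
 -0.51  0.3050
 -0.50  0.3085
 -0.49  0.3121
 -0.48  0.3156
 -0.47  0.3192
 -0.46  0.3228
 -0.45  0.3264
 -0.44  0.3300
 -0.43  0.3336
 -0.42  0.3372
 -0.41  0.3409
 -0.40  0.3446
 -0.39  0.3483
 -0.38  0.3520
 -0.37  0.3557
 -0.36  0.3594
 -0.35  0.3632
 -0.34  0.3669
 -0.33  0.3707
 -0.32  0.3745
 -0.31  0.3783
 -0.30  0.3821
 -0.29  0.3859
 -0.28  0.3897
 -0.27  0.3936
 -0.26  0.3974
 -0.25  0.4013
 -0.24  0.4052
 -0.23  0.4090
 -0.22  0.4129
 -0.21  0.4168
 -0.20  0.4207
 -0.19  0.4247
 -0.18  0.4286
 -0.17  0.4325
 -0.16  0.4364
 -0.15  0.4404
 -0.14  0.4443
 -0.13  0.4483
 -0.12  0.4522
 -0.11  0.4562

T = 0.75;  σ√T = 0.3377
d₁ = [ln(160/145) + (0.047 − 0.044 + 0.39²/2)·0.75] / 0.3377 = [0.0984 + 0.0593] / 0.3377 = 0.4670 which rounds to 0.47
d₂ = d₁ − σ√T = 0.4670 − 0.3377 = 0.1292 which rounds to 0.13
e^(−qT) = e^(−0.044·0.75) = 0.9675;  e^(−rT) = e^(−0.047·0.75) = 0.9654
P = 145·0.9654·N(-0.13) − 160·0.9675·N(-0.47) = 145·0.9654·0.4483 − 160·0.9675·0.3192 = 62.7544 − 49.4122 = 13.3422

$13.34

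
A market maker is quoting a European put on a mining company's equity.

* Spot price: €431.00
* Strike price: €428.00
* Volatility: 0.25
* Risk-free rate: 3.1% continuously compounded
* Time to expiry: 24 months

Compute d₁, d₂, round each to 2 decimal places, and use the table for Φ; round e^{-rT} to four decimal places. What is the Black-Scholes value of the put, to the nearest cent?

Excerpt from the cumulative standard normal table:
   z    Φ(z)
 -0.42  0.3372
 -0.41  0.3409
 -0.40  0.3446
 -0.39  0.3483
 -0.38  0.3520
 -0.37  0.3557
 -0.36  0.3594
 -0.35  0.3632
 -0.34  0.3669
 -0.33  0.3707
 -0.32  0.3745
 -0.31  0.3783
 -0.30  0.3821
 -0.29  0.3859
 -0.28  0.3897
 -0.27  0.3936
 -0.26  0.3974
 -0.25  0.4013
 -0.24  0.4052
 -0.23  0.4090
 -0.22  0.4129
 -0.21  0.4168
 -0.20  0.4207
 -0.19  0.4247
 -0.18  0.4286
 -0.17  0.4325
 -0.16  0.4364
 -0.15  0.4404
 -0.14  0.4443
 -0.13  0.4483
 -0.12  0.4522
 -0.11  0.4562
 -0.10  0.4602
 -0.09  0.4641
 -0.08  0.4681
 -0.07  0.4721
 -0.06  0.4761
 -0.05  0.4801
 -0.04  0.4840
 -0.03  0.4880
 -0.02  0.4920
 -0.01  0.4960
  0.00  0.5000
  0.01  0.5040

€44.61

σ√T = 0.25·√2 = 0.3536
ln(S/K) + (r + σ²/2)T = ln(431/428) + (0.031 + 0.25²/2)·2 = 0.0070 + 0.1245 = 0.1315
d₁ = 0.1315 / 0.3536 = 0.3719 → 0.37
d₂ = d₁ − σ√T = 0.3719 − 0.3536 = 0.0183 → 0.02
e^(−rT) = e^(−0.031·2) = 0.9399
P = 428·0.9399·N(-0.02) − 431·N(-0.37) = 428·0.9399·0.4920 − 431·0.3557 = 197.9204 − 153.3067 = 44.6137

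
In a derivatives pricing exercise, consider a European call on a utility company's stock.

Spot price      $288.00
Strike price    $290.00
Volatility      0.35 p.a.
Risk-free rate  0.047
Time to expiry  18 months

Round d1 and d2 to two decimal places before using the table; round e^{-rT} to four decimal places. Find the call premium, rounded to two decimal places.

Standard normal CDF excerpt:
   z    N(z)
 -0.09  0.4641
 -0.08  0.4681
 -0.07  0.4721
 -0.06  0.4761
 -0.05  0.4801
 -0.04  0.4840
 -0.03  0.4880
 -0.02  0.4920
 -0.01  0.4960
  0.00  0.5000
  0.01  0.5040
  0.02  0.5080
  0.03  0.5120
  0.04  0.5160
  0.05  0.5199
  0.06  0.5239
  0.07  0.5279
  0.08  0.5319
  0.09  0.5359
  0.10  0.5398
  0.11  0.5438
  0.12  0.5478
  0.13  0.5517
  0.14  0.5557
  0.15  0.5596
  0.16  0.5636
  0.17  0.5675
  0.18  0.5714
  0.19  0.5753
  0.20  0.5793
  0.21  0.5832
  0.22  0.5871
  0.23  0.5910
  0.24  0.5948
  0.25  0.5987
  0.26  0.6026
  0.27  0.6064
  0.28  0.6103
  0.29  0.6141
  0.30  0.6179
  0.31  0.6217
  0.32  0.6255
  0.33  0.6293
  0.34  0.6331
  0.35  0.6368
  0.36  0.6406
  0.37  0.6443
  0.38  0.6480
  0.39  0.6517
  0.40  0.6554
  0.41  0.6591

$56.91

σ√T = 0.35 × 1.2247 = 0.4287
d₁ = [ln(288/290) + (0.047 + ½·0.35²)·1.5] / (σ√T) = (-0.0069 + 0.1624) / 0.4287 = 0.3627 → 0.36
d₂ = 0.3627 − 0.4287 = -0.0660 → -0.07
e^(−rT) = e^(−0.047·1.5) = 0.9319
N(d₁) = N(0.36) = 0.6406;  N(d₂) = N(-0.07) = 0.4721
C = 288·0.6406 − 290·0.9319·0.4721 = 184.4928 − 127.5855 = 56.9073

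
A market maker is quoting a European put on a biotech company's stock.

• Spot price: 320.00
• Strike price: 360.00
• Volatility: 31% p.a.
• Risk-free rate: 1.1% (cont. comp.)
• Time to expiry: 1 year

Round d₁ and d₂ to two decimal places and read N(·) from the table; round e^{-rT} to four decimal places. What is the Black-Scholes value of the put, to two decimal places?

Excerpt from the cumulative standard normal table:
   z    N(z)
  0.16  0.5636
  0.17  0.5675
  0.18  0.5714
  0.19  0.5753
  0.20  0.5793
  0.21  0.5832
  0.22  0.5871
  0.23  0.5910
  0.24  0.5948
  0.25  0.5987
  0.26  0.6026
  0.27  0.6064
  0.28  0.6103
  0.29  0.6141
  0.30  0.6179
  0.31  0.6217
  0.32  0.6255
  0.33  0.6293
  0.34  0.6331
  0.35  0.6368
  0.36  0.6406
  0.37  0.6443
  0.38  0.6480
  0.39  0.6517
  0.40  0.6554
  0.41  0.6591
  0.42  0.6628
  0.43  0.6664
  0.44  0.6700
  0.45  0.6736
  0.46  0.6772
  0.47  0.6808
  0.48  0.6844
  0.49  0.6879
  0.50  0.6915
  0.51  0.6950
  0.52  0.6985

T = 1;  σ√T = 0.3100
d₁ = [ln(320/360) + (0.011 + 0.31²/2)·1] / 0.3100 = [-0.1178 + 0.0591] / 0.3100 = -0.1895 → -0.19
d₂ = d₁ − σ√T = -0.1895 − 0.3100 = -0.4995 → -0.50
e^(−rT) = e^(−0.011·1) = 0.9891
P = 360·0.9891·N(0.50) − 320·N(0.19) = 360·0.9891·0.6915 − 320·0.5753 = 246.2266 − 184.0960 = 62.1306

62.13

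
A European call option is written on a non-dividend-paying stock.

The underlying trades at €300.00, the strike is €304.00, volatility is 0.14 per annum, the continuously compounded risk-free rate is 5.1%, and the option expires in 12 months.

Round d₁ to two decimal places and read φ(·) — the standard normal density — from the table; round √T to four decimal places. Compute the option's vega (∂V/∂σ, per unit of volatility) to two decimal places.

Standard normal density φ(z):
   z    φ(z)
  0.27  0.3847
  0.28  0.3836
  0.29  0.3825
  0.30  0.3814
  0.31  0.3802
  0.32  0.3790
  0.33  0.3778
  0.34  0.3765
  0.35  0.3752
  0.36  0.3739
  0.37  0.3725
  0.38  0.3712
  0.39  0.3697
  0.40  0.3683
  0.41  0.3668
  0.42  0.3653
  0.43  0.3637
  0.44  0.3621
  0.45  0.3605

σ√T = 0.14 × 1.0000 = 0.1400
d₁ = [ln(300/304) + (0.051 + ½·0.14²)·1] / (σ√T) = (-0.0132 + 0.0608) / 0.1400 = 0.3397 ⇒ 0.34
√T = √1 = 1.0000
φ(d₁) = φ(0.34) = 0.3765
vega = S·φ(d₁)·√T = 300·0.3765·1.0000 = 112.9500

112.95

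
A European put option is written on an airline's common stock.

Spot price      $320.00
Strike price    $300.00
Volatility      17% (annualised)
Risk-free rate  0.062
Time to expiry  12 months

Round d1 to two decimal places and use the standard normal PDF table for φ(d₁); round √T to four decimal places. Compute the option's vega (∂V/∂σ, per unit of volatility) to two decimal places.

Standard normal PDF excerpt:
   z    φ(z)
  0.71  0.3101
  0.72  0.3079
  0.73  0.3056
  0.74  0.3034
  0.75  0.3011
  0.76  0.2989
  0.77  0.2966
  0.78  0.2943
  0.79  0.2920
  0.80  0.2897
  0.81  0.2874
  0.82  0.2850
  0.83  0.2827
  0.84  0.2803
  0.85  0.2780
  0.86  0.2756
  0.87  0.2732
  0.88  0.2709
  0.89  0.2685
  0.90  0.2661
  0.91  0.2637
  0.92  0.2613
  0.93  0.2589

90.46

σ√T = 0.17·√1 = 0.1700
ln(S/K) + (r + σ²/2)T = ln(320/300) + (0.062 + 0.17²/2)·1 = 0.0645 + 0.0765 = 0.1410
d₁ = 0.1410 / 0.1700 = 0.8293 which rounds to 0.83
√T = √1 = 1.0000
φ(d₁) = φ(0.83) = 0.2827
vega = S·φ(d₁)·√T = 320·0.2827·1.0000 = 90.4640
(The call has the same vega.)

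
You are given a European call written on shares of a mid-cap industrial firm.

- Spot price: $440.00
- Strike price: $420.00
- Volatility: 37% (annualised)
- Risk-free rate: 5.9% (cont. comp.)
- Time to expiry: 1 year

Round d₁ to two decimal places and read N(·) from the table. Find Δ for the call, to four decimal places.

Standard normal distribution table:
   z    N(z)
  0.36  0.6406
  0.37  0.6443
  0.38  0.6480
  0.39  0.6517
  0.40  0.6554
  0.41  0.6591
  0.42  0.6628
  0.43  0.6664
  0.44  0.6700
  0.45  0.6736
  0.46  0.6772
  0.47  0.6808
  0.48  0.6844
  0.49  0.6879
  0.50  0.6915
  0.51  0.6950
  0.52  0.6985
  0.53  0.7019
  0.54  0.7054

0.6808

σ√T = 0.37 × 1.0000 = 0.3700
d₁ = [ln(440/420) + (0.059 + 0.37²/2)·1] / 0.3700 = [0.0465 + 0.1275] / 0.3700 = 0.4702 → 0.47
N(d₁) = N(0.47) = 0.6808
Δ_call = N(d₁) = 0.6808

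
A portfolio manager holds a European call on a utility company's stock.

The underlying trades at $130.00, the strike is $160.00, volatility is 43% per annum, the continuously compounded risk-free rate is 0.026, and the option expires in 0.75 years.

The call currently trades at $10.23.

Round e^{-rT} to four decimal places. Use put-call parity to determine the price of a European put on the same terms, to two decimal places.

e^(−rT) = e^(−0.026·0.75) = 0.9807
Put-call parity: C − P = S − K·e^(−rT) = 130 − 160·0.9807 = 130 − 156.9120 = -26.9120
P = C − (C − P) = 10.23 − (-26.9120) = 37.1420

$37.14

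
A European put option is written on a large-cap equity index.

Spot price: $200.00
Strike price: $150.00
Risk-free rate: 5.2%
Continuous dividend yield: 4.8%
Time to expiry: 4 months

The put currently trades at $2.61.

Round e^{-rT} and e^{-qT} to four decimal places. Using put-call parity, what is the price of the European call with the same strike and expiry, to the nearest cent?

e^(−qT) = e^(−0.048·0.3333) = 0.9841;  e^(−rT) = e^(−0.052·0.3333) = 0.9828
Put-call parity: C − P = S·e^(−qT) − K·e^(−rT) = 200·0.9841 − 150·0.9828 = 196.8200 − 147.4200 = 49.4000
C = P + (C − P) = 2.61 + (49.4000) = 52.0100

$52.01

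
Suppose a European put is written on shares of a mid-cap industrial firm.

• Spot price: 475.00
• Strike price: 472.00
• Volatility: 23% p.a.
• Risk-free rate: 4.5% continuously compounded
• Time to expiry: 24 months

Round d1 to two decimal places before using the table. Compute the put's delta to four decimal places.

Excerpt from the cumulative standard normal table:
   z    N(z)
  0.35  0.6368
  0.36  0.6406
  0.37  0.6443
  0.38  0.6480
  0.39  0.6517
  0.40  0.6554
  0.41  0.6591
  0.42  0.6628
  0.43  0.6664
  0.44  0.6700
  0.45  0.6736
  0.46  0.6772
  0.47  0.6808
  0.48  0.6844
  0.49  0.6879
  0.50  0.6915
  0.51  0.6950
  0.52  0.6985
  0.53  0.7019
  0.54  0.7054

σ√T = 0.23·√2 = 0.3253
d₁ = [ln(475/472) + (0.045 + 0.23²/2)·2] / 0.3253 = [0.0063 + 0.1429] / 0.3253 = 0.4588 → 0.46
N(d₁) = N(0.46) = 0.6772
Δ_put = N(d₁) − 1 = 0.6772 − 1 = -0.3228

-0.3228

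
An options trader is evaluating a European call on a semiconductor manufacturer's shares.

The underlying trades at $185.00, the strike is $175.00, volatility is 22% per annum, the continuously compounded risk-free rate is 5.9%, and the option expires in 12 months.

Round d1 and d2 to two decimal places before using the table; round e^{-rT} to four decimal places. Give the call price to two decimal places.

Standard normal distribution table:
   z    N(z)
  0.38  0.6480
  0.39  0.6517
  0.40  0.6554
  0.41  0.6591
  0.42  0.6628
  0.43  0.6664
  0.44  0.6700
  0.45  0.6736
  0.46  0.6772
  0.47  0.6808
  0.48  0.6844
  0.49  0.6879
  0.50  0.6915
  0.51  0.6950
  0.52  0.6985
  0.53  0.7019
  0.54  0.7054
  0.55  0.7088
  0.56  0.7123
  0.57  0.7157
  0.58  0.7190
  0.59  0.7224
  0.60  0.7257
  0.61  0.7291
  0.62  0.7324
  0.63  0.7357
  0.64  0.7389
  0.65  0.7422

T = 1;  σ√T = 0.2200
ln(S/K) + (r + σ²/2)T = ln(185/175) + (0.059 + 0.22²/2)·1 = 0.0556 + 0.0832 = 0.1388
d₁ = 0.1388 / 0.2200 = 0.6308 ⇒ 0.63
d₂ = d₁ − σ√T = 0.6308 − 0.2200 = 0.4108 ⇒ 0.41
exp(−rT) = exp(−0.059·1) = 0.9427
C = 185·N(0.63) − 175·0.9427·N(0.41) = 185·0.7357 − 175·0.9427·0.6591 = 136.1045 − 108.7334 = 27.3711

$27.37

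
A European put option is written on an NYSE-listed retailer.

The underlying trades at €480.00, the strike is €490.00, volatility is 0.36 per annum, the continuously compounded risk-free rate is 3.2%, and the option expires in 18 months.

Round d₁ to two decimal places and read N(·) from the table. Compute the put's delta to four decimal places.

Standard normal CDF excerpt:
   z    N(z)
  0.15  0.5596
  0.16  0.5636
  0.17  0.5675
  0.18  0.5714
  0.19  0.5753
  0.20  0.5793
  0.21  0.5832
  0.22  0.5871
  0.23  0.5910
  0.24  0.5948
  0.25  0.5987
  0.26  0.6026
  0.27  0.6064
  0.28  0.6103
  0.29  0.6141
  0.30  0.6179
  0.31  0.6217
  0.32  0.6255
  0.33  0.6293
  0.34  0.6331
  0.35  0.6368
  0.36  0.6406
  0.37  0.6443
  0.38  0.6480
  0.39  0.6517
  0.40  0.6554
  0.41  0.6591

-0.3897

σ√T = 0.36·√1.5 = 0.4409
ln(S/K) + (r + σ²/2)T = ln(480/490) + (0.032 + 0.36²/2)·1.5 = -0.0206 + 0.1452 = 0.1246
d₁ = 0.1246 / 0.4409 = 0.2826 → 0.28
N(d₁) = N(0.28) = 0.6103
Δ_put = N(d₁) − 1 = 0.6103 − 1 = -0.3897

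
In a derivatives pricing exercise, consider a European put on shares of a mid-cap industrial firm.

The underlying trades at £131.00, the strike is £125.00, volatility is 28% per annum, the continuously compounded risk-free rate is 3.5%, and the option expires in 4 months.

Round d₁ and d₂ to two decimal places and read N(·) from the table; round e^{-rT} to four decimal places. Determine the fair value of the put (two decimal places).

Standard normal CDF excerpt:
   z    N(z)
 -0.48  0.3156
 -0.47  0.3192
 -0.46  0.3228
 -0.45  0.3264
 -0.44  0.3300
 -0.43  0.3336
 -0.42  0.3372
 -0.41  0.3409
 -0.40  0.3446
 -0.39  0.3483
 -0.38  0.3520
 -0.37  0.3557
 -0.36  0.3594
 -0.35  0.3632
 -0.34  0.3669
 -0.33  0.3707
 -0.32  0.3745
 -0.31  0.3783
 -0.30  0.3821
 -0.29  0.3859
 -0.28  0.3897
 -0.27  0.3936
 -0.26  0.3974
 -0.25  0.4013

T = 0.3333;  σ√T = 0.1617
d₁ = [ln(131/125) + (0.035 + 0.28²/2)·0.3333] / 0.1617 = [0.0469 + 0.0247] / 0.1617 = 0.4430 → 0.44
d₂ = d₁ − σ√T = 0.4430 − 0.1617 = 0.2814 → 0.28
e^(−rT) = e^(−0.035·0.3333) = 0.9884
N(−d₂) = N(-0.28) = 0.3897;  N(−d₁) = N(-0.44) = 0.3300
P = 125·0.9884·0.3897 − 131·0.3300 = 48.1474 − 43.2300 = 4.9174

£4.92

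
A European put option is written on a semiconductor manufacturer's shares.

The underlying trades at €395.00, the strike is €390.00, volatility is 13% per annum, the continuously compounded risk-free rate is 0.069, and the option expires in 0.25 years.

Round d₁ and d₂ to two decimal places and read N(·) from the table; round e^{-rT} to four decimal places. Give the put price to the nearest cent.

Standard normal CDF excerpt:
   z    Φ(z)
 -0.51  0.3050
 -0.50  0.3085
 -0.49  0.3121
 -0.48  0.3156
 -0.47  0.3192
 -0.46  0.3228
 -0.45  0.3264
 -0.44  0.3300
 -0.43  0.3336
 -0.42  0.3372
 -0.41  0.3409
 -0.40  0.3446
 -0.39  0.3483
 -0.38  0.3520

€4.60

T = 0.25;  σ√T = 0.0650
d₁ = [ln(395/390) + (0.069 + 0.13²/2)·0.25] / 0.0650 = [0.0127 + 0.0194] / 0.0650 = 0.4939 which rounds to 0.49
d₂ = d₁ − σ√T = 0.4939 − 0.0650 = 0.4289 which rounds to 0.43
exp(−rT) = exp(−0.069·0.25) = 0.9829
P = 390·0.9829·N(-0.43) − 395·N(-0.49) = 390·0.9829·0.3336 − 395·0.3121 = 127.8792 − 123.2795 = 4.5997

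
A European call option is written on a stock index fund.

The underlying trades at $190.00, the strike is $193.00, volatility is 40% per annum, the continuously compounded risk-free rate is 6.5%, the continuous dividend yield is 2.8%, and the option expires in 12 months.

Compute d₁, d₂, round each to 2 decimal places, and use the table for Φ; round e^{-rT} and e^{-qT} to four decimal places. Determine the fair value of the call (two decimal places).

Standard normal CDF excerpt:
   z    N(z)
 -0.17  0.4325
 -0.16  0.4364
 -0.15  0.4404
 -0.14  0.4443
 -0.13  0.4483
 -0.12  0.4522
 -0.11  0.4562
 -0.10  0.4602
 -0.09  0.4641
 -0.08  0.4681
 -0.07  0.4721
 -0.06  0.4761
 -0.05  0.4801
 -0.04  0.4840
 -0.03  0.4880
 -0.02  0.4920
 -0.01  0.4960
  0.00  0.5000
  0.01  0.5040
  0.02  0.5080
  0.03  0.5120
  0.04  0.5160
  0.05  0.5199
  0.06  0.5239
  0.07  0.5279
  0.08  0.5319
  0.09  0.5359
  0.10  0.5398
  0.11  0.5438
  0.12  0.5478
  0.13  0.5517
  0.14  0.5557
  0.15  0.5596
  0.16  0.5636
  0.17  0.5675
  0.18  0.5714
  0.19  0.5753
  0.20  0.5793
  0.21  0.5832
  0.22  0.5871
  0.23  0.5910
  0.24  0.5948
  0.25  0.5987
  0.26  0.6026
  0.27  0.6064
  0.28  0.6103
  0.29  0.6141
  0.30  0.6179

$30.96

σ√T = 0.4 × 1.0000 = 0.4000
d₁ = [ln(190/193) + (0.065 − 0.028 + 0.4²/2)·1] / 0.4000 = [-0.0157 + 0.1170] / 0.4000 = 0.2533 → 0.25
d₂ = d₁ − σ√T = 0.2533 − 0.4000 = -0.1467 → -0.15
exp(−qT) = exp(−0.028·1) = 0.9724;  exp(−rT) = exp(−0.065·1) = 0.9371
N(d₁) = N(0.25) = 0.5987;  N(d₂) = N(-0.15) = 0.4404
C = 190·0.9724·0.5987 − 193·0.9371·0.4404 = 110.6134 − 79.6509 = 30.9625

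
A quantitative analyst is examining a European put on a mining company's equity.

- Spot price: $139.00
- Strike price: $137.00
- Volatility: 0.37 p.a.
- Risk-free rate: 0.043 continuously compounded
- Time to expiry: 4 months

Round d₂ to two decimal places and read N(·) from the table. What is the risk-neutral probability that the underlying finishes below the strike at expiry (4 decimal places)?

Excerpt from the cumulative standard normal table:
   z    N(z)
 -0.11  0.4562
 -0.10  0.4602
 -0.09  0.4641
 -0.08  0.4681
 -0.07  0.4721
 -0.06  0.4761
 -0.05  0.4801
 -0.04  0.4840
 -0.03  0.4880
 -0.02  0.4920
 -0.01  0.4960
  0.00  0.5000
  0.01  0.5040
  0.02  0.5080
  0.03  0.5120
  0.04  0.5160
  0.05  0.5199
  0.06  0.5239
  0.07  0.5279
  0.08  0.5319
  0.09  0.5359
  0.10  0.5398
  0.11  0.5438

0.4880

σ√T = 0.37·√0.3333 = 0.2136
ln(S/K) + (r + σ²/2)T = ln(139/137) + (0.043 + 0.37²/2)·0.3333 = 0.0145 + 0.0371 = 0.0516
d₁ = 0.0516 / 0.2136 = 0.2418 which rounds to 0.24
d₂ = d₁ − σ√T = 0.2418 − 0.2136 = 0.0281 which rounds to 0.03
Risk-neutral Pr[S_T < K] = N(−d₂) = N(-0.03) = 0.4880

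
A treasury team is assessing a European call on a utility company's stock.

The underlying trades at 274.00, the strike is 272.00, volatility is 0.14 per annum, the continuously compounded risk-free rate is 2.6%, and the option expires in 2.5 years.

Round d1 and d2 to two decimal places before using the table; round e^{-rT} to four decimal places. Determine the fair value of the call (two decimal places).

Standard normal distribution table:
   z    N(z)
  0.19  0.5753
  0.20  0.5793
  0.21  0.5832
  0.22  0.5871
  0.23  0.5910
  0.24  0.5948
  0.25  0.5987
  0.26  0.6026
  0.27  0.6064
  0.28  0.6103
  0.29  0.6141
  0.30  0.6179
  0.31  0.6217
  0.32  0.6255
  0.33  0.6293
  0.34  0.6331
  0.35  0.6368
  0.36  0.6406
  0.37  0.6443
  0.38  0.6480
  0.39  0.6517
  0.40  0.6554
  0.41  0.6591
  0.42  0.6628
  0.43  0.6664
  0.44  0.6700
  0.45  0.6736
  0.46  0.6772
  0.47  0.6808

T = 2.5;  σ√T = 0.2214
d₁ = [ln(274/272) + (0.026 + 0.14²/2)·2.5] / 0.2214 = [0.0073 + 0.0895] / 0.2214 = 0.4374 which rounds to 0.44
d₂ = d₁ − σ√T = 0.4374 − 0.2214 = 0.2161 which rounds to 0.22
exp(−rT) = exp(−0.026·2.5) = 0.9371
N(d₁) = N(0.44) = 0.6700;  N(d₂) = N(0.22) = 0.5871
C = 274·0.6700 − 272·0.9371·0.5871 = 183.5800 − 149.6466 = 33.9334

33.93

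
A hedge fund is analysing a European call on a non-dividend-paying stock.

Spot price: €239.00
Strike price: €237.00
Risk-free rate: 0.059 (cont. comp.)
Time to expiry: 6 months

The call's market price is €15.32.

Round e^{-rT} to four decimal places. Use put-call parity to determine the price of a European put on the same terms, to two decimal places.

exp(−rT) = exp(−0.059·0.5) = 0.9709
Put-call parity: C − P = S − K·e^(−rT) = 239 − 237·0.9709 = 239 − 230.1033 = 8.8967
P = C − (C − P) = 15.32 − (8.8967) = 6.4233

€6.42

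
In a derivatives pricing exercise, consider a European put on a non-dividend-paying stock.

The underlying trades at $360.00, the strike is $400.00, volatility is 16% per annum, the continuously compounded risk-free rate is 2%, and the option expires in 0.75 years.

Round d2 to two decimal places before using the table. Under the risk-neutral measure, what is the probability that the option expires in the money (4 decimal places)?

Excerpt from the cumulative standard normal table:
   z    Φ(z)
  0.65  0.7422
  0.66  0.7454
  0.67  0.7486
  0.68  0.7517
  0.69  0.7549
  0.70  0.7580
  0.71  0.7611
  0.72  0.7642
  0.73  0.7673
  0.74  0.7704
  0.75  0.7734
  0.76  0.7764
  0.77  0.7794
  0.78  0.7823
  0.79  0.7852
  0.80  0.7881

σ√T = 0.16·√0.75 = 0.1386
d₁ = [ln(360/400) + (0.02 + ½·0.16²)·0.75] / (σ√T) = (-0.1054 + 0.0246) / 0.1386 = -0.5828 → -0.58
d₂ = -0.5828 − 0.1386 = -0.7214 → -0.72
Pr(exercise) under Q = N(−d₂) = N(0.72) = 0.7642

0.7642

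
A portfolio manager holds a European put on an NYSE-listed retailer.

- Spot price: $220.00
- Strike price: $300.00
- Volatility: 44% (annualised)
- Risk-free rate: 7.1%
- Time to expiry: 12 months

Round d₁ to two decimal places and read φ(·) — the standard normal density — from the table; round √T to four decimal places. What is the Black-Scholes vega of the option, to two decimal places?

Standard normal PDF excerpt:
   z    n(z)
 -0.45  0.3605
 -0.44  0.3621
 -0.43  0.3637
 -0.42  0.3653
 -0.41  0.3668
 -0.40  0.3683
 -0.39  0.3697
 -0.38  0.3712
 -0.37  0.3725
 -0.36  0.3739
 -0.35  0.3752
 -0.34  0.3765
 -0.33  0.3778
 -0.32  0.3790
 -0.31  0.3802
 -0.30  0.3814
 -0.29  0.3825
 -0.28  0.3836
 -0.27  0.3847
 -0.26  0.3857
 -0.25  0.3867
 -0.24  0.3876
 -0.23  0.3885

83.38

σ√T = 0.44·√1 = 0.4400
ln(S/K) + (r + σ²/2)T = ln(220/300) + (0.071 + 0.44²/2)·1 = -0.3102 + 0.1678 = -0.1424
d₁ = -0.1424 / 0.4400 = -0.3235 which rounds to -0.32
√T = √1 = 1.0000
φ(d₁) = φ(-0.32) = 0.3790
vega = S·φ(d₁)·√T = 220·0.3790·1.0000 = 83.3800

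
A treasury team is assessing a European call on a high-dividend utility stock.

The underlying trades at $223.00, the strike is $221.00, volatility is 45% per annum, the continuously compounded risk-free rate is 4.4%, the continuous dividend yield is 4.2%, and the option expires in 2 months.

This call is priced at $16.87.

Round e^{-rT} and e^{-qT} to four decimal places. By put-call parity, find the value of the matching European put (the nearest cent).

e^(−qT) = e^(−0.042·0.1667) = 0.9930;  e^(−rT) = e^(−0.044·0.1667) = 0.9927
Put-call parity: C − P = S·e^(−qT) − K·e^(−rT) = 223·0.9930 − 221·0.9927 = 221.4390 − 219.3867 = 2.0523
P = C − (C − P) = 16.87 − (2.0523) = 14.8177

$14.82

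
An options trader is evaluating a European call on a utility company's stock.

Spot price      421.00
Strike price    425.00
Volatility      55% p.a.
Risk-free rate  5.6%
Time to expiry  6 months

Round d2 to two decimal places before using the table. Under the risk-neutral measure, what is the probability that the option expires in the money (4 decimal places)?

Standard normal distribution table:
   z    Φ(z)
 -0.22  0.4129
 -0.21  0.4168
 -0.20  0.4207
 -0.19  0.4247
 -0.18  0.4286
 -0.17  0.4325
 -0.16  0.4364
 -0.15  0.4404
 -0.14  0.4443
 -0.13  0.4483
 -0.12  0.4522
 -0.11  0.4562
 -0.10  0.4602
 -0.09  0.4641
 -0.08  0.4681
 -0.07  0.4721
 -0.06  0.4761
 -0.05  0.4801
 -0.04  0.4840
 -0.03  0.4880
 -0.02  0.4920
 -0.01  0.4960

0.4404

T = 0.5;  σ√T = 0.3889
d₁ = [ln(421/425) + (0.056 + 0.55²/2)·0.5] / 0.3889 = [-0.0095 + 0.1036] / 0.3889 = 0.2421 ≈ 0.24
d₂ = d₁ − σ√T = 0.2421 − 0.3889 = -0.1468 ≈ -0.15
Risk-neutral Pr[S_T > K] = N(d₂) = N(-0.15) = 0.4404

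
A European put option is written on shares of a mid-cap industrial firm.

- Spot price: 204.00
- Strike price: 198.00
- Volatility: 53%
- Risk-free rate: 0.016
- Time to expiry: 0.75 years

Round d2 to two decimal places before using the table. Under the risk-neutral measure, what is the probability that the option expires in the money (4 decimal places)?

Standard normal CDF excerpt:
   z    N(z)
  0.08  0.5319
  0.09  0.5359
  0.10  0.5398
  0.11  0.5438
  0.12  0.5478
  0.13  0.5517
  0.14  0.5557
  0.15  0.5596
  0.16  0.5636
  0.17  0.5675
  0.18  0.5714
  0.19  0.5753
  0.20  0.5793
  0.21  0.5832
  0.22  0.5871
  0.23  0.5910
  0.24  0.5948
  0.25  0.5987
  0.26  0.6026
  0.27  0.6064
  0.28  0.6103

0.5557

σ√T = 0.53·√0.75 = 0.4590
d₁ = [ln(204/198) + (0.016 + ½·0.53²)·0.75] / (σ√T) = (0.0299 + 0.1173) / 0.4590 = 0.3207 ⇒ 0.32
d₂ = 0.3207 − 0.4590 = -0.1383 ⇒ -0.14
Risk-neutral Pr[S_T < K] = N(−d₂) = N(0.14) = 0.5557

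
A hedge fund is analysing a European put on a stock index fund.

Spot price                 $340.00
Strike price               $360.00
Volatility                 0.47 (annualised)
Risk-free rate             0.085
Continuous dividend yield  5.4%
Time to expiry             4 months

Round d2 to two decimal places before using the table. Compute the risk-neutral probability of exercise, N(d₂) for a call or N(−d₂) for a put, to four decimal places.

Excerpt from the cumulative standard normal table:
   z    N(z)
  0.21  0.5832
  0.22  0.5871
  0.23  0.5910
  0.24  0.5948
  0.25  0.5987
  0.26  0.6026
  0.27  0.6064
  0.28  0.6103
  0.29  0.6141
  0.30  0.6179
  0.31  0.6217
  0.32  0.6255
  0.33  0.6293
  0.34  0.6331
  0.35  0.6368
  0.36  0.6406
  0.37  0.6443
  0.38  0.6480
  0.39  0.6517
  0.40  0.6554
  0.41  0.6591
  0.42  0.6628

0.6217

σ√T = 0.47 × 0.5774 = 0.2714
ln(S/K) + (r − q + σ²/2)T = ln(340/360) + (0.085 − 0.054 + 0.47²/2)·0.3333 = -0.0572 + 0.0471 = -0.0100
d₁ = -0.0100 / 0.2714 = -0.0369 which rounds to -0.04
d₂ = d₁ − σ√T = -0.0369 − 0.2714 = -0.3082 which rounds to -0.31
Risk-neutral Pr[S_T < K] = N(−d₂) = N(0.31) = 0.6217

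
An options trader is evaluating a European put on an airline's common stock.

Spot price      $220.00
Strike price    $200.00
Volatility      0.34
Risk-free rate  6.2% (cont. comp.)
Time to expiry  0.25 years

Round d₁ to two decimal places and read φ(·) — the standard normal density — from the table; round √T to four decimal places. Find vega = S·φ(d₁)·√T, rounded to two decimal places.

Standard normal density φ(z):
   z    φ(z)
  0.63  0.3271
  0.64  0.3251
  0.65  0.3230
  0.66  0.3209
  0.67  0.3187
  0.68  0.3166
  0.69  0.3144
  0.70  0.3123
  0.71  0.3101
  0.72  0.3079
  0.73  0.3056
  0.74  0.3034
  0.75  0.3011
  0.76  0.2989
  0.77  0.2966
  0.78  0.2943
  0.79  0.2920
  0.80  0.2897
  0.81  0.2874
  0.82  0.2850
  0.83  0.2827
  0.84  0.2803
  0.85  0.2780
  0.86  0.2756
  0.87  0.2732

33.37

σ√T = 0.34 × 0.5000 = 0.1700
d₁ = [ln(220/200) + (0.062 + ½·0.34²)·0.25] / (σ√T) = (0.0953 + 0.0300) / 0.1700 = 0.7368 which rounds to 0.74
√T = √0.25 = 0.5000
φ(d₁) = φ(0.74) = 0.3034
vega = S·φ(d₁)·√T = 220·0.3034·0.5000 = 33.3740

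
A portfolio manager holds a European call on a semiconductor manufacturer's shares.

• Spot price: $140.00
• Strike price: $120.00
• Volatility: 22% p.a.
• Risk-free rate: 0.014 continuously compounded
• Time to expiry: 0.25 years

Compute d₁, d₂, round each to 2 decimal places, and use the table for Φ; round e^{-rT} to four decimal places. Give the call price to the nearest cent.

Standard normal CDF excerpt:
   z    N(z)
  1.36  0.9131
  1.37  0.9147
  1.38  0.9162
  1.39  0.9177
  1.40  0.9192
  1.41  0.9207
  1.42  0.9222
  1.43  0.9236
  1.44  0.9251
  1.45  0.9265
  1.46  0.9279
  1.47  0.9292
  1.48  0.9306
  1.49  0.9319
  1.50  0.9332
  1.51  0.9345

$20.91

σ√T = 0.22 × 0.5000 = 0.1100
d₁ = [ln(140/120) + (0.014 + 0.22²/2)·0.25] / 0.1100 = [0.1542 + 0.0095] / 0.1100 = 1.4882 ⇒ 1.49
d₂ = d₁ − σ√T = 1.4882 − 0.1100 = 1.3782 ⇒ 1.38
exp(−rT) = exp(−0.014·0.25) = 0.9965
N(d₁) = N(1.49) = 0.9319;  N(d₂) = N(1.38) = 0.9162
C = 140·0.9319 − 120·0.9965·0.9162 = 130.4660 − 109.5592 = 20.9068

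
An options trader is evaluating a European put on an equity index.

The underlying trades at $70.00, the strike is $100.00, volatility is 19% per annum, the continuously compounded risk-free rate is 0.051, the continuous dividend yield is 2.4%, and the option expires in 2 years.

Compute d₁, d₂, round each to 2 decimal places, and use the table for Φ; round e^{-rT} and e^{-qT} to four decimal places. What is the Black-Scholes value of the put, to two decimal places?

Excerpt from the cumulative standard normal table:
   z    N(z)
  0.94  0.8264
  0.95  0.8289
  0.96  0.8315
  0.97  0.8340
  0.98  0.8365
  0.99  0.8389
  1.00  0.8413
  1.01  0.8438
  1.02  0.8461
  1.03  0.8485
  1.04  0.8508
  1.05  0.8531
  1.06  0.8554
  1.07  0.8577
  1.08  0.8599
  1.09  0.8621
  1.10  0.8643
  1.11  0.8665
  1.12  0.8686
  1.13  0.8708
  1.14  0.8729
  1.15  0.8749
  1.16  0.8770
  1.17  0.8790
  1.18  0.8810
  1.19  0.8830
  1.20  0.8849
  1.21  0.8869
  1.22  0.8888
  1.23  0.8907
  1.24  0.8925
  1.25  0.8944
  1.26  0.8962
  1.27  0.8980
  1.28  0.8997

$24.96

σ√T = 0.19·√2 = 0.2687
d₁ = [ln(70/100) + (0.051 − 0.024 + 0.19²/2)·2] / 0.2687 = [-0.3567 + 0.0901] / 0.2687 = -0.9921 ⇒ -0.99
d₂ = d₁ − σ√T = -0.9921 − 0.2687 = -1.2608 ⇒ -1.26
exp(−qT) = exp(−0.024·2) = 0.9531;  exp(−rT) = exp(−0.051·2) = 0.9030
N(−d₂) = N(1.26) = 0.8962;  N(−d₁) = N(0.99) = 0.8389
P = 100·0.9030·0.8962 − 70·0.9531·0.8389 = 80.9269 − 55.9689 = 24.9580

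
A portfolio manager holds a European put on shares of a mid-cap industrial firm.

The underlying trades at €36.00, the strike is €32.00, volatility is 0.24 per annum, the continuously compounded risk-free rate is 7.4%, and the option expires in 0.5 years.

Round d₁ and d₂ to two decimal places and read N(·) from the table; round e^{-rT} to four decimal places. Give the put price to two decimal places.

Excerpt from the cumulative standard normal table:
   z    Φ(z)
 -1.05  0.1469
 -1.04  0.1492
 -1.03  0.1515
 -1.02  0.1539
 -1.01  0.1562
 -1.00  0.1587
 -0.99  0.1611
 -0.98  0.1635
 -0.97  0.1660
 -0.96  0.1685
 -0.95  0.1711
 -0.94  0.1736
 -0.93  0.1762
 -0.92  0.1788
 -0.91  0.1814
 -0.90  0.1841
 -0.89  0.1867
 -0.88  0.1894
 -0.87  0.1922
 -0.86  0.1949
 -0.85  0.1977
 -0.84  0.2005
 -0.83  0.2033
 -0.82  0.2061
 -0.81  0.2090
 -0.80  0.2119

€0.56

σ√T = 0.24 × 0.7071 = 0.1697
d₁ = [ln(36/32) + (0.074 + 0.24²/2)·0.5] / 0.1697 = [0.1178 + 0.0514] / 0.1697 = 0.9969 ≈ 1.00
d₂ = d₁ − σ√T = 0.9969 − 0.1697 = 0.8272 ≈ 0.83
e^(−rT) = e^(−0.074·0.5) = 0.9637
N(−d₂) = N(-0.83) = 0.2033;  N(−d₁) = N(-1.00) = 0.1587
P = 32·0.9637·0.2033 − 36·0.1587 = 6.2694 − 5.7132 = 0.5562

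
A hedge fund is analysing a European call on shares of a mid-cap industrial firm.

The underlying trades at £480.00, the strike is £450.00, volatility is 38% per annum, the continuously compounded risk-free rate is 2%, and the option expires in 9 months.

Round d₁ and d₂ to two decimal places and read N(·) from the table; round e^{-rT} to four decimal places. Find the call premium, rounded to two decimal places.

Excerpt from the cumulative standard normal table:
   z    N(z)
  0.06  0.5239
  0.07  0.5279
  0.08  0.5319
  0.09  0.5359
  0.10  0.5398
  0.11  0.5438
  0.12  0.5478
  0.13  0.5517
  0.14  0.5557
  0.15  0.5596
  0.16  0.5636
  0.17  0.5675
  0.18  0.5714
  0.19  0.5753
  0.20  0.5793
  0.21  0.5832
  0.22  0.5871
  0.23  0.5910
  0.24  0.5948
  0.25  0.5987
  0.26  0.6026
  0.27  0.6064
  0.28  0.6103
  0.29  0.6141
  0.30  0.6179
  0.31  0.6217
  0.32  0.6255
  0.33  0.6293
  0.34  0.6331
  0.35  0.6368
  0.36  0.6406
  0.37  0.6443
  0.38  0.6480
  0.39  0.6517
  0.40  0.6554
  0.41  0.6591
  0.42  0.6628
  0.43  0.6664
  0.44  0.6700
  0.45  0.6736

σ√T = 0.38 × 0.8660 = 0.3291
d₁ = [ln(480/450) + (0.02 + 0.38²/2)·0.75] / 0.3291 = [0.0645 + 0.0692] / 0.3291 = 0.4062 ⇒ 0.41
d₂ = d₁ − σ√T = 0.4062 − 0.3291 = 0.0771 ⇒ 0.08
exp(−rT) = exp(−0.02·0.75) = 0.9851
N(d₁) = N(0.41) = 0.6591;  N(d₂) = N(0.08) = 0.5319
C = 480·0.6591 − 450·0.9851·0.5319 = 316.3680 − 235.7886 = 80.5794

£80.58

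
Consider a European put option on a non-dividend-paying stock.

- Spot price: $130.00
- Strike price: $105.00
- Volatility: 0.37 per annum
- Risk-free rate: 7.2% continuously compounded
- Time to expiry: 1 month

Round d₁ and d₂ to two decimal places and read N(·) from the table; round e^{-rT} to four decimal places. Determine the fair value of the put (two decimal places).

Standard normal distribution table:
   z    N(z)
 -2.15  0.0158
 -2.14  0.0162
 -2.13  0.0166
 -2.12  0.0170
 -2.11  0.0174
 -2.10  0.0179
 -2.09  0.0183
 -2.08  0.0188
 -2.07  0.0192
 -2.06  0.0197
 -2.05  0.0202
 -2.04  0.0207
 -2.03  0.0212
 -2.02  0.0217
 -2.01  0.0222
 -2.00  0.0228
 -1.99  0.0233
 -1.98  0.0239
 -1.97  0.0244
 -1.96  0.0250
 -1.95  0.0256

σ√T = 0.37·√0.08333 = 0.1068
d₁ = [ln(130/105) + (0.072 + 0.37²/2)·0.08333] / 0.1068 = [0.2136 + 0.0117] / 0.1068 = 2.1092 ⇒ 2.11
d₂ = d₁ − σ√T = 2.1092 − 0.1068 = 2.0023 ⇒ 2.00
e^(−rT) = e^(−0.072·0.08333) = 0.9940
N(−d₂) = N(-2.00) = 0.0228;  N(−d₁) = N(-2.11) = 0.0174
P = 105·0.9940·0.0228 − 130·0.0174 = 2.3796 − 2.2620 = 0.1176

$0.12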